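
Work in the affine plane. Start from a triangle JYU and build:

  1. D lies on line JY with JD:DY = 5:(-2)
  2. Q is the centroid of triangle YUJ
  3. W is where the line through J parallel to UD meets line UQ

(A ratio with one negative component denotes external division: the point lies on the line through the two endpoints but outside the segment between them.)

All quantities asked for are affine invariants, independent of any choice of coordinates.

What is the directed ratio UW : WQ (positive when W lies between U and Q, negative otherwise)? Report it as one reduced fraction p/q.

UW:WQ = -15/8

Work in coordinates with J = (0, 0), Y = (1, 0), U = (0, 1).
1. D lies on line JY with JD:DY = 5:(-2) ⇒ D = (5/3, 0)
2. Q is the centroid of triangle YUJ ⇒ Q = (1/3, 1/3)
3. W is where the line through J parallel to UD meets line UQ ⇒ W = (5/7, -3/7)
W = U + t·(Q−U) with t = 15/7, so UW:WQ = t:(1−t) = 15/7:-8/7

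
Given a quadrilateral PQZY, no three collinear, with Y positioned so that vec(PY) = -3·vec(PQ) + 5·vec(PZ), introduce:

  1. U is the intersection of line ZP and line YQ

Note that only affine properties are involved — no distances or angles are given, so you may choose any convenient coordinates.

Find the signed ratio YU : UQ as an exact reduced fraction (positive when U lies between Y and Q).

Work in coordinates with P = (0, 0), Q = (1, 0), Z = (0, 1), Y = (-3, 5).
1. U is the intersection of line ZP and line YQ ⇒ U = (0, 5/4)
U = Y + t·(Q−Y) with t = 3/4, so YU:UQ = t:(1−t) = 3/4:1/4

YU:UQ = 3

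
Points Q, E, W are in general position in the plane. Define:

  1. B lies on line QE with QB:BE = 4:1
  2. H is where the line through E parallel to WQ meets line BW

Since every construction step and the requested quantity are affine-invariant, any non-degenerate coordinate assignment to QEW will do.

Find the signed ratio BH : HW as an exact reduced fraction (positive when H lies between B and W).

BH:HW = -1/5

Assign Q = (0, 0), E = (1, 0), W = (0, 1) — the answer is frame-independent, so this choice is without loss of generality.
1. B lies on line QE with QB:BE = 4:1 ⇒ B = (4/5, 0)
2. H is where the line through E parallel to WQ meets line BW ⇒ H = (1, -1/4)
H = B + t·(W−B) with t = -1/4, so BH:HW = t:(1−t) = -1/4:5/4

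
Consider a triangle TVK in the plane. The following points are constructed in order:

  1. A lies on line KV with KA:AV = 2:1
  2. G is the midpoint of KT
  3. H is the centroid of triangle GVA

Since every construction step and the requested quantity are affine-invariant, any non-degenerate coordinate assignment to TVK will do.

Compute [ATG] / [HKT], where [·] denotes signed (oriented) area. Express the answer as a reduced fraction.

[ATG]:[HKT] = -3/5

Work in coordinates with T = (0, 0), V = (1, 0), K = (0, 1).
1. A lies on line KV with KA:AV = 2:1 ⇒ A = (2/3, 1/3)
2. G is the midpoint of KT ⇒ G = (0, 1/2)
3. H is the centroid of triangle GVA ⇒ H = (5/9, 5/18)
2·[ATG] = -1/3, 2·[HKT] = 5/9
[ATG]:[HKT] = -1/3:5/9 = -3/5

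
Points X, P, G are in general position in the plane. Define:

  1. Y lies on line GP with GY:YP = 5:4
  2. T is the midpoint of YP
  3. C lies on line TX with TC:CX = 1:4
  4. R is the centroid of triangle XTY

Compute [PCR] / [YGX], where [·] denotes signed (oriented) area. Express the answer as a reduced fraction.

Choose coordinates X = (0, 0), P = (1, 0), G = (0, 1).
1. Y lies on line GP with GY:YP = 5:4 ⇒ Y = (5/9, 4/9)
2. T is the midpoint of YP ⇒ T = (7/9, 2/9)
3. C lies on line TX with TC:CX = 1:4 ⇒ C = (28/45, 8/45)
4. R is the centroid of triangle XTY ⇒ R = (4/9, 2/9)
2·[PCR] = 2/135, 2·[YGX] = 5/9
[PCR]:[YGX] = 2/135:5/9 = 2/75

[PCR]:[YGX] = 2/75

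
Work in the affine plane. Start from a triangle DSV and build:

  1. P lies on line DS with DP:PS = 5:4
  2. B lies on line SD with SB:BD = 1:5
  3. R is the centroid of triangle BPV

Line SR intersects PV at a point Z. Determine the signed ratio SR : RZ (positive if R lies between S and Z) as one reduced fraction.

Work in coordinates with D = (0, 0), S = (1, 0), V = (0, 1).
1. P lies on line DS with DP:PS = 5:4 ⇒ P = (5/9, 0)
2. B lies on line SD with SB:BD = 1:5 ⇒ B = (5/6, 0)
3. R is the centroid of triangle BPV ⇒ R = (25/54, 1/3)
line SR meets PV at Z = (55/171, 8/19)
R = S + t·(Z−S) with t = 19/24, so SR:RZ = 19/24:5/24

SR:RZ = 19/5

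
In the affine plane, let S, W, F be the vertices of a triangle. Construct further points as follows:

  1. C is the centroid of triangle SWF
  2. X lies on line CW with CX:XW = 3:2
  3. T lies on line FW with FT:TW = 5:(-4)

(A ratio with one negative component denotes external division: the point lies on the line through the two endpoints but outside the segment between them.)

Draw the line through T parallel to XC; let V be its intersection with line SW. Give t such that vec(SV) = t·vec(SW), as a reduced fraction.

Work in coordinates with S = (0, 0), W = (1, 0), F = (0, 1).
1. C is the centroid of triangle SWF ⇒ C = (1/3, 1/3)
2. X lies on line CW with CX:XW = 3:2 ⇒ X = (11/15, 2/15)
3. T lies on line FW with FT:TW = 5:(-4) ⇒ T = (5, -4)
through T parallel to XC: direction (-2/5, 1/5); meets SW at V = (-3, 0)
V = S + t·(W−S) with t = -3

t = -3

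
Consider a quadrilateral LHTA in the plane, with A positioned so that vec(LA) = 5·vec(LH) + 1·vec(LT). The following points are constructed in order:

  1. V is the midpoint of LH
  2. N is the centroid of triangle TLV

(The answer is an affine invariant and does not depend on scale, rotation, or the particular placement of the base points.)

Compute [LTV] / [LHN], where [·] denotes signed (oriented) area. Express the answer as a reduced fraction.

Work in coordinates with L = (0, 0), H = (1, 0), T = (0, 1), A = (5, 1).
1. V is the midpoint of LH ⇒ V = (1/2, 0)
2. N is the centroid of triangle TLV ⇒ N = (1/6, 1/3)
2·[LTV] = -1/2, 2·[LHN] = 1/3
[LTV]:[LHN] = -1/2:1/3 = -3/2

[LTV]:[LHN] = -3/2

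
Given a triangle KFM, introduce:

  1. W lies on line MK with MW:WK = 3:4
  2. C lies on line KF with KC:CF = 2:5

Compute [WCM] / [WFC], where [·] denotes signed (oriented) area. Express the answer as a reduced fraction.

[WCM]:[WFC] = -3/10

Assign K = (0, 0), F = (1, 0), M = (0, 1) — the answer is frame-independent, so this choice is without loss of generality.
1. W lies on line MK with MW:WK = 3:4 ⇒ W = (0, 4/7)
2. C lies on line KF with KC:CF = 2:5 ⇒ C = (2/7, 0)
2·[WCM] = 6/49, 2·[WFC] = -20/49
[WCM]:[WFC] = 6/49:-20/49 = -3/10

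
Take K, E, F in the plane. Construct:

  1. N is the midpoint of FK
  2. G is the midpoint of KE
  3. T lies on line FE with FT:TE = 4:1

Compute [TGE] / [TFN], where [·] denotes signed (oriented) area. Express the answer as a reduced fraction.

[TGE]:[TFN] = 1/4

Set K = (0, 0), E = (1, 0), F = (0, 1); any affine frame gives the same invariant.
1. N is the midpoint of FK ⇒ N = (0, 1/2)
2. G is the midpoint of KE ⇒ G = (1/2, 0)
3. T lies on line FE with FT:TE = 4:1 ⇒ T = (4/5, 1/5)
2·[TGE] = 1/10, 2·[TFN] = 2/5
[TGE]:[TFN] = 1/10:2/5 = 1/4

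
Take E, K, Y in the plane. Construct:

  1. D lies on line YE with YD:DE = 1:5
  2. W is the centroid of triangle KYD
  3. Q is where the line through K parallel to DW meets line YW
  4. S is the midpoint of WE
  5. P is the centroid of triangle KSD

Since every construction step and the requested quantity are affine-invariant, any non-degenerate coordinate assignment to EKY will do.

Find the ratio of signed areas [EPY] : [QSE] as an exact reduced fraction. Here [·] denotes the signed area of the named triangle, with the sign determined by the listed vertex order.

[EPY]:[QSE] = 7/3

Work in coordinates with E = (0, 0), K = (1, 0), Y = (0, 1).
1. D lies on line YE with YD:DE = 1:5 ⇒ D = (0, 5/6)
2. W is the centroid of triangle KYD ⇒ W = (1/3, 11/18)
3. Q is where the line through K parallel to DW meets line YW ⇒ Q = (2/3, 2/9)
4. S is the midpoint of WE ⇒ S = (1/6, 11/36)
5. P is the centroid of triangle KSD ⇒ P = (7/18, 41/108)
2·[EPY] = 7/18, 2·[QSE] = 1/6
[EPY]:[QSE] = 7/18:1/6 = 7/3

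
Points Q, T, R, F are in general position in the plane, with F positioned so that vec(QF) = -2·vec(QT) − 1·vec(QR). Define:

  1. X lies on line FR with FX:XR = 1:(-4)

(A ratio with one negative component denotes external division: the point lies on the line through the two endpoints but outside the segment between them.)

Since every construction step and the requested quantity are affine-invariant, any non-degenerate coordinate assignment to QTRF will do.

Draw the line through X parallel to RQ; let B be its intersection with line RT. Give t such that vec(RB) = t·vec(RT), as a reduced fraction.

Choose coordinates Q = (0, 0), T = (1, 0), R = (0, 1), F = (-2, -1).
1. X lies on line FR with FX:XR = 1:(-4) ⇒ X = (-8/3, -5/3)
through X parallel to RQ: direction (0, -1); meets RT at B = (-8/3, 11/3)
B = R + t·(T−R) with t = -8/3

t = -8/3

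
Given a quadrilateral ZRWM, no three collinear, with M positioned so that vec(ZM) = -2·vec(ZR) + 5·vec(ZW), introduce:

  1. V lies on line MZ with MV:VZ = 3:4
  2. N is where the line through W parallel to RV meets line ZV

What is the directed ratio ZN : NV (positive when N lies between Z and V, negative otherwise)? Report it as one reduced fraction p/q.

ZN:NV = 3

Choose coordinates Z = (0, 0), R = (1, 0), W = (0, 1), M = (-2, 5).
1. V lies on line MZ with MV:VZ = 3:4 ⇒ V = (-8/7, 20/7)
2. N is where the line through W parallel to RV meets line ZV ⇒ N = (-6/7, 15/7)
N = Z + t·(V−Z) with t = 3/4, so ZN:NV = t:(1−t) = 3/4:1/4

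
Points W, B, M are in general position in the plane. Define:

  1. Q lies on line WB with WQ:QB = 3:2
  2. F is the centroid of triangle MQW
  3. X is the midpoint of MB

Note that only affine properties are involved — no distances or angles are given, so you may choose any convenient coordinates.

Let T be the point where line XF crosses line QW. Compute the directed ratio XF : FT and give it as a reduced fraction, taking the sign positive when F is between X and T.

Work in coordinates with W = (0, 0), B = (1, 0), M = (0, 1).
1. Q lies on line WB with WQ:QB = 3:2 ⇒ Q = (3/5, 0)
2. F is the centroid of triangle MQW ⇒ F = (1/5, 1/3)
3. X is the midpoint of MB ⇒ X = (1/2, 1/2)
line XF meets QW at T = (-2/5, 0)
F = X + t·(T−X) with t = 1/3, so XF:FT = 1/3:2/3

XF:FT = 1/2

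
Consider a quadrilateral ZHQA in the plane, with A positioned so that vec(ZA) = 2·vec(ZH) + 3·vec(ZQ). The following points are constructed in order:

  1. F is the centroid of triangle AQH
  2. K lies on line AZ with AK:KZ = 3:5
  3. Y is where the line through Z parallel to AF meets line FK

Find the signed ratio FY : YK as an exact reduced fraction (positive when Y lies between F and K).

Set Z = (0, 0), H = (1, 0), Q = (0, 1), A = (2, 3); any affine frame gives the same invariant.
1. F is the centroid of triangle AQH ⇒ F = (1, 4/3)
2. K lies on line AZ with AK:KZ = 3:5 ⇒ K = (5/4, 15/8)
3. Y is where the line through Z parallel to AF meets line FK ⇒ Y = (5/3, 25/9)
Y = F + t·(K−F) with t = 8/3, so FY:YK = t:(1−t) = 8/3:-5/3

FY:YK = -8/5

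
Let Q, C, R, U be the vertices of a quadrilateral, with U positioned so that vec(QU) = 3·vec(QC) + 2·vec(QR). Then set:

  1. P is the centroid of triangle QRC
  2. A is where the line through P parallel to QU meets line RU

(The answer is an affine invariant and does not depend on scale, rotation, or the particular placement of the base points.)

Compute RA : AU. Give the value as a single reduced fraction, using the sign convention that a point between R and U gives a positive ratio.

RA:AU = 8

Set Q = (0, 0), C = (1, 0), R = (0, 1), U = (3, 2); any affine frame gives the same invariant.
1. P is the centroid of triangle QRC ⇒ P = (1/3, 1/3)
2. A is where the line through P parallel to QU meets line RU ⇒ A = (8/3, 17/9)
A = R + t·(U−R) with t = 8/9, so RA:AU = t:(1−t) = 8/9:1/9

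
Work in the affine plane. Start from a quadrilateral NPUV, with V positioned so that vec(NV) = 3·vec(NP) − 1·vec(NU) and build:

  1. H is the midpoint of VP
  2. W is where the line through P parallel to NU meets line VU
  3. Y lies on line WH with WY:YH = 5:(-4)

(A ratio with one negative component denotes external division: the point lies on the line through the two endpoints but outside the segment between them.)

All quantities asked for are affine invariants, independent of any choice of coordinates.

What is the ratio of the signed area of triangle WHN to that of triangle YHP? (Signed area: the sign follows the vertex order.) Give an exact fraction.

Choose coordinates N = (0, 0), P = (1, 0), U = (0, 1), V = (3, -1).
1. H is the midpoint of VP ⇒ H = (2, -1/2)
2. W is where the line through P parallel to NU meets line VU ⇒ W = (1, 1/3)
3. Y lies on line WH with WY:YH = 5:(-4) ⇒ Y = (6, -23/6)
2·[WHN] = -7/6, 2·[YHP] = 4/3
[WHN]:[YHP] = -7/6:4/3 = -7/8

[WHN]:[YHP] = -7/8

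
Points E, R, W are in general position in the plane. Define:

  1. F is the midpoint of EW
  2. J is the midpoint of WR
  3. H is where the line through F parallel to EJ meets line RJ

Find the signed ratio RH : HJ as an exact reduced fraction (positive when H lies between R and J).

Assign E = (0, 0), R = (1, 0), W = (0, 1) — the answer is frame-independent, so this choice is without loss of generality.
1. F is the midpoint of EW ⇒ F = (0, 1/2)
2. J is the midpoint of WR ⇒ J = (1/2, 1/2)
3. H is where the line through F parallel to EJ meets line RJ ⇒ H = (1/4, 3/4)
H = R + t·(J−R) with t = 3/2, so RH:HJ = t:(1−t) = 3/2:-1/2

RH:HJ = -3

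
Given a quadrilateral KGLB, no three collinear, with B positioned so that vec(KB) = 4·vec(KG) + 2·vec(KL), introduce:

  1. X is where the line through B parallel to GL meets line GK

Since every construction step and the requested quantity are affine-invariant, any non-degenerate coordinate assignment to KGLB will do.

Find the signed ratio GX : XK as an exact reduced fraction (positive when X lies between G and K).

GX:XK = -5/6

Assign K = (0, 0), G = (1, 0), L = (0, 1), B = (4, 2) — the answer is frame-independent, so this choice is without loss of generality.
1. X is where the line through B parallel to GL meets line GK ⇒ X = (6, 0)
X = G + t·(K−G) with t = -5, so GX:XK = t:(1−t) = -5:6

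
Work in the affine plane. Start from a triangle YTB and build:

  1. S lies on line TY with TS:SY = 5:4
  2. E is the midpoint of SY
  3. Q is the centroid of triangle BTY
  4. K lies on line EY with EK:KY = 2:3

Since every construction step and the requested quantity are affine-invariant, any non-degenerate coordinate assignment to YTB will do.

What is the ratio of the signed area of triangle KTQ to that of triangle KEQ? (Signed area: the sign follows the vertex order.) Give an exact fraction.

Set Y = (0, 0), T = (1, 0), B = (0, 1); any affine frame gives the same invariant.
1. S lies on line TY with TS:SY = 5:4 ⇒ S = (4/9, 0)
2. E is the midpoint of SY ⇒ E = (2/9, 0)
3. Q is the centroid of triangle BTY ⇒ Q = (1/3, 1/3)
4. K lies on line EY with EK:KY = 2:3 ⇒ K = (2/15, 0)
2·[KTQ] = 13/45, 2·[KEQ] = 4/135
[KTQ]:[KEQ] = 13/45:4/135 = 39/4

[KTQ]:[KEQ] = 39/4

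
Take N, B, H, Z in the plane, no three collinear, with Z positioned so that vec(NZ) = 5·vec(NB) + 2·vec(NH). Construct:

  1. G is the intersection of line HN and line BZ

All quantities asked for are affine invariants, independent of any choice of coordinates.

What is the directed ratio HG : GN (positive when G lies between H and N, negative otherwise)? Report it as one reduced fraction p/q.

HG:GN = -3

Set N = (0, 0), B = (1, 0), H = (0, 1), Z = (5, 2); any affine frame gives the same invariant.
1. G is the intersection of line HN and line BZ ⇒ G = (0, -1/2)
G = H + t·(N−H) with t = 3/2, so HG:GN = t:(1−t) = 3/2:-1/2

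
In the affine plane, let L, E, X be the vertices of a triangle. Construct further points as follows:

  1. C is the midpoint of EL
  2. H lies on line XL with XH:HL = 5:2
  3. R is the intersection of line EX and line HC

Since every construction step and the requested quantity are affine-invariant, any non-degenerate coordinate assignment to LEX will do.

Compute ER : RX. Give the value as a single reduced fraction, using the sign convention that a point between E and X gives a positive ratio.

Assign L = (0, 0), E = (1, 0), X = (0, 1) — the answer is frame-independent, so this choice is without loss of generality.
1. C is the midpoint of EL ⇒ C = (1/2, 0)
2. H lies on line XL with XH:HL = 5:2 ⇒ H = (0, 2/7)
3. R is the intersection of line EX and line HC ⇒ R = (5/3, -2/3)
R = E + t·(X−E) with t = -2/3, so ER:RX = t:(1−t) = -2/3:5/3

ER:RX = -2/5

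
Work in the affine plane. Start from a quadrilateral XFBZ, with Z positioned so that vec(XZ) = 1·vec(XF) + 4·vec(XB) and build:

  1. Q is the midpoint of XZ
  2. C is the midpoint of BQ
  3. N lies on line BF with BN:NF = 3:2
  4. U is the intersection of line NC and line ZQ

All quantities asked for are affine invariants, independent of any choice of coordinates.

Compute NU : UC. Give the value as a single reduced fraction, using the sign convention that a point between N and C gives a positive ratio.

NU:UC = 4

Set X = (0, 0), F = (1, 0), B = (0, 1), Z = (1, 4); any affine frame gives the same invariant.
1. Q is the midpoint of XZ ⇒ Q = (1/2, 2)
2. C is the midpoint of BQ ⇒ C = (1/4, 3/2)
3. N lies on line BF with BN:NF = 3:2 ⇒ N = (3/5, 2/5)
4. U is the intersection of line NC and line ZQ ⇒ U = (8/25, 32/25)
U = N + t·(C−N) with t = 4/5, so NU:UC = t:(1−t) = 4/5:1/5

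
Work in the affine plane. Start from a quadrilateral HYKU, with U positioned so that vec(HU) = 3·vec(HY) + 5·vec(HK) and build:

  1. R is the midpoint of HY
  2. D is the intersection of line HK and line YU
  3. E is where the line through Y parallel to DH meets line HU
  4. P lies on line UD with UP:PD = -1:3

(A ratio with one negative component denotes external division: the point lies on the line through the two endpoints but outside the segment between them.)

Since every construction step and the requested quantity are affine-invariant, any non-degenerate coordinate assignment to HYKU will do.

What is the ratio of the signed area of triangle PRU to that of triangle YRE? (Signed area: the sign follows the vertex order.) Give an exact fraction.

Work in coordinates with H = (0, 0), Y = (1, 0), K = (0, 1), U = (3, 5).
1. R is the midpoint of HY ⇒ R = (1/2, 0)
2. D is the intersection of line HK and line YU ⇒ D = (0, -5/2)
3. E is where the line through Y parallel to DH meets line HU ⇒ E = (1, 5/3)
4. P lies on line UD with UP:PD = -1:3 ⇒ P = (9/2, 35/4)
2·[PRU] = 15/8, 2·[YRE] = -5/6
[PRU]:[YRE] = 15/8:-5/6 = -9/4

[PRU]:[YRE] = -9/4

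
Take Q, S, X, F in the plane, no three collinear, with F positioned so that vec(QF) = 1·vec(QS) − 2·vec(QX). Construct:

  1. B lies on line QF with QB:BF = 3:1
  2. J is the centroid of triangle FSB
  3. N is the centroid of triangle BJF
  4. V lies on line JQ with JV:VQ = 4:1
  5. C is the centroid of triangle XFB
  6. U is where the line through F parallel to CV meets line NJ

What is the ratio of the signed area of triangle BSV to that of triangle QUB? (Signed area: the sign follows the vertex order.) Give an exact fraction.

[BSV]:[QUB] = 217/9

Assign Q = (0, 0), S = (1, 0), X = (0, 1), F = (1, -2) — the answer is frame-independent, so this choice is without loss of generality.
1. B lies on line QF with QB:BF = 3:1 ⇒ B = (3/4, -3/2)
2. J is the centroid of triangle FSB ⇒ J = (11/12, -7/6)
3. N is the centroid of triangle BJF ⇒ N = (8/9, -14/9)
4. V lies on line JQ with JV:VQ = 4:1 ⇒ V = (11/60, -7/30)
5. C is the centroid of triangle XFB ⇒ C = (7/12, -5/6)
6. U is where the line through F parallel to CV meets line NJ ⇒ U = (27/31, -56/31)
2·[BSV] = 7/6, 2·[QUB] = 3/62
[BSV]:[QUB] = 7/6:3/62 = 217/9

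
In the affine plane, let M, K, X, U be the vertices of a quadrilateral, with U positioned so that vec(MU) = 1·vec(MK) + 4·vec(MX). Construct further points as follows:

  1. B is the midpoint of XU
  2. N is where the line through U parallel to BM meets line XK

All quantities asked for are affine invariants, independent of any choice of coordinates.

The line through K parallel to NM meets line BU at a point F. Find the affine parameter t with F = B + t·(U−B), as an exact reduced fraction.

Choose coordinates M = (0, 0), K = (1, 0), X = (0, 1), U = (1, 4).
1. B is the midpoint of XU ⇒ B = (1/2, 5/2)
2. N is where the line through U parallel to BM meets line XK ⇒ N = (1/3, 2/3)
through K parallel to NM: direction (-1/3, -2/3); meets BU at F = (-3, -8)
F = B + t·(U−B) with t = -7

t = -7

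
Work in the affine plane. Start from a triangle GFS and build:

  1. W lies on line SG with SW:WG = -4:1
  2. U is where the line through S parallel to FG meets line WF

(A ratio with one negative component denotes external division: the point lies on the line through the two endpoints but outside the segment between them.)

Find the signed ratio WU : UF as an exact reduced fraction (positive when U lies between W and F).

WU:UF = -4/3

Choose coordinates G = (0, 0), F = (1, 0), S = (0, 1).
1. W lies on line SG with SW:WG = -4:1 ⇒ W = (0, -1/3)
2. U is where the line through S parallel to FG meets line WF ⇒ U = (4, 1)
U = W + t·(F−W) with t = 4, so WU:UF = t:(1−t) = 4:-3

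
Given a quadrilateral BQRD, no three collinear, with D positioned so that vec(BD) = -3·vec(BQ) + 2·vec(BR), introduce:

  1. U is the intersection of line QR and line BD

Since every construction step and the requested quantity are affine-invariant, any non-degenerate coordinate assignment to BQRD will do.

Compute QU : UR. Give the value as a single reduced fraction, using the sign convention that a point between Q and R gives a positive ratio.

Work in coordinates with B = (0, 0), Q = (1, 0), R = (0, 1), D = (-3, 2).
1. U is the intersection of line QR and line BD ⇒ U = (3, -2)
U = Q + t·(R−Q) with t = -2, so QU:UR = t:(1−t) = -2:3

QU:UR = -2/3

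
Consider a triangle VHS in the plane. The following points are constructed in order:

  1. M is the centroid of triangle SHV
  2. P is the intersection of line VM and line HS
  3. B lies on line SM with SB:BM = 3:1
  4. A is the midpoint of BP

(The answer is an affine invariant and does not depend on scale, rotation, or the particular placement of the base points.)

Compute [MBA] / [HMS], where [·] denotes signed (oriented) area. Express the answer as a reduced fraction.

[MBA]:[HMS] = 1/16

Assign V = (0, 0), H = (1, 0), S = (0, 1) — the answer is frame-independent, so this choice is without loss of generality.
1. M is the centroid of triangle SHV ⇒ M = (1/3, 1/3)
2. P is the intersection of line VM and line HS ⇒ P = (1/2, 1/2)
3. B lies on line SM with SB:BM = 3:1 ⇒ B = (1/4, 1/2)
4. A is the midpoint of BP ⇒ A = (3/8, 1/2)
2·[MBA] = -1/48, 2·[HMS] = -1/3
[MBA]:[HMS] = -1/48:-1/3 = 1/16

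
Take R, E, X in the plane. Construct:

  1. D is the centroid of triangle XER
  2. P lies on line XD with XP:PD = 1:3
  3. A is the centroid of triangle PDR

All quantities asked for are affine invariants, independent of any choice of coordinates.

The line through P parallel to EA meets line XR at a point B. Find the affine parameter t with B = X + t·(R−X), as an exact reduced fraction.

t = 4/31

Work in coordinates with R = (0, 0), E = (1, 0), X = (0, 1).
1. D is the centroid of triangle XER ⇒ D = (1/3, 1/3)
2. P lies on line XD with XP:PD = 1:3 ⇒ P = (1/12, 5/6)
3. A is the centroid of triangle PDR ⇒ A = (5/36, 7/18)
through P parallel to EA: direction (-31/36, 7/18); meets XR at B = (0, 27/31)
B = X + t·(R−X) with t = 4/31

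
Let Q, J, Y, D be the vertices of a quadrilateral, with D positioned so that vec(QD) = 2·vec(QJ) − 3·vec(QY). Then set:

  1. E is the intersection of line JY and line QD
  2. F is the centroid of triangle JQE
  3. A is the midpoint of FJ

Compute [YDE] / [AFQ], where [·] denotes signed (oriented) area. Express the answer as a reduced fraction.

[YDE]:[AFQ] = -8

Choose coordinates Q = (0, 0), J = (1, 0), Y = (0, 1), D = (2, -3).
1. E is the intersection of line JY and line QD ⇒ E = (-2, 3)
2. F is the centroid of triangle JQE ⇒ F = (-1/3, 1)
3. A is the midpoint of FJ ⇒ A = (1/3, 1/2)
2·[YDE] = -4, 2·[AFQ] = 1/2
[YDE]:[AFQ] = -4:1/2 = -8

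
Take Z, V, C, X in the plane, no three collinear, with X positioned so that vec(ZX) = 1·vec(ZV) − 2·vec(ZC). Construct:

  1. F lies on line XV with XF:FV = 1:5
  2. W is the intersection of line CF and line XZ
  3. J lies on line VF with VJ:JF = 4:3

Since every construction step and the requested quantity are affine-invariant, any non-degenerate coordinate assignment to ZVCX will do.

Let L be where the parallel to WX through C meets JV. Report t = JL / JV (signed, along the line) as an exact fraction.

t = -1/20

Set Z = (0, 0), V = (1, 0), C = (0, 1), X = (1, -2); any affine frame gives the same invariant.
1. F lies on line XV with XF:FV = 1:5 ⇒ F = (1, -5/3)
2. W is the intersection of line CF and line XZ ⇒ W = (3/2, -3)
3. J lies on line VF with VJ:JF = 4:3 ⇒ J = (1, -20/21)
through C parallel to WX: direction (-1/2, 1); meets JV at L = (1, -1)
L = J + t·(V−J) with t = -1/20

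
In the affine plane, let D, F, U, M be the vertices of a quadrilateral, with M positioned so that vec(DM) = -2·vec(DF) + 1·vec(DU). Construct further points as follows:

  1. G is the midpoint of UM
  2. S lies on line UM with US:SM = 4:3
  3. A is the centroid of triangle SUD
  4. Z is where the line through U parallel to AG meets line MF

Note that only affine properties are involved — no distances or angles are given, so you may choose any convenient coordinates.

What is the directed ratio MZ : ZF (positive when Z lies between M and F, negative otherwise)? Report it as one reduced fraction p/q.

MZ:ZF = -7/3

Work in coordinates with D = (0, 0), F = (1, 0), U = (0, 1), M = (-2, 1).
1. G is the midpoint of UM ⇒ G = (-1, 1)
2. S lies on line UM with US:SM = 4:3 ⇒ S = (-8/7, 1)
3. A is the centroid of triangle SUD ⇒ A = (-8/21, 2/3)
4. Z is where the line through U parallel to AG meets line MF ⇒ Z = (13/4, -3/4)
Z = M + t·(F−M) with t = 7/4, so MZ:ZF = t:(1−t) = 7/4:-3/4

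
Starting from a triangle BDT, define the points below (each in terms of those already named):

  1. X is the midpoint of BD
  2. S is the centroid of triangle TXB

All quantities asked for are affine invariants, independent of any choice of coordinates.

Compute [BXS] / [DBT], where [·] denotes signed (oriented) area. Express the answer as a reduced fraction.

[BXS]:[DBT] = -1/6

Work in coordinates with B = (0, 0), D = (1, 0), T = (0, 1).
1. X is the midpoint of BD ⇒ X = (1/2, 0)
2. S is the centroid of triangle TXB ⇒ S = (1/6, 1/3)
2·[BXS] = 1/6, 2·[DBT] = -1
[BXS]:[DBT] = 1/6:-1 = -1/6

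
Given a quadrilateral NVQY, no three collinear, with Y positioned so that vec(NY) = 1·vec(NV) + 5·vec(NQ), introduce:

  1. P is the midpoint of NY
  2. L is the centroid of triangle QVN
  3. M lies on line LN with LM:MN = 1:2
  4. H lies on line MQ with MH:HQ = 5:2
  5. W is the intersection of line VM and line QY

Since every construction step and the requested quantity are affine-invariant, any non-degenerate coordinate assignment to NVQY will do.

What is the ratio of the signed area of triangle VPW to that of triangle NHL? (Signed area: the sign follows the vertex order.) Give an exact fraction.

[VPW]:[NHL] = -231/20

Work in coordinates with N = (0, 0), V = (1, 0), Q = (0, 1), Y = (1, 5).
1. P is the midpoint of NY ⇒ P = (1/2, 5/2)
2. L is the centroid of triangle QVN ⇒ L = (1/3, 1/3)
3. M lies on line LN with LM:MN = 1:2 ⇒ M = (2/9, 2/9)
4. H lies on line MQ with MH:HQ = 5:2 ⇒ H = (4/63, 7/9)
5. W is the intersection of line VM and line QY ⇒ W = (-1/6, 1/3)
2·[VPW] = 11/4, 2·[NHL] = -5/21
[VPW]:[NHL] = 11/4:-5/21 = -231/20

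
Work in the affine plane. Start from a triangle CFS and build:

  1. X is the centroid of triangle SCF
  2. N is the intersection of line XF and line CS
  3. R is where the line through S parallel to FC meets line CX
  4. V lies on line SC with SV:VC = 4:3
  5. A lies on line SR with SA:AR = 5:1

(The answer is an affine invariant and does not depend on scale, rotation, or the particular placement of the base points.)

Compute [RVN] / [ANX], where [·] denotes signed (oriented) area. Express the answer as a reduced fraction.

Assign C = (0, 0), F = (1, 0), S = (0, 1) — the answer is frame-independent, so this choice is without loss of generality.
1. X is the centroid of triangle SCF ⇒ X = (1/3, 1/3)
2. N is the intersection of line XF and line CS ⇒ N = (0, 1/2)
3. R is where the line through S parallel to FC meets line CX ⇒ R = (1, 1)
4. V lies on line SC with SV:VC = 4:3 ⇒ V = (0, 3/7)
5. A lies on line SR with SA:AR = 5:1 ⇒ A = (5/6, 1)
2·[RVN] = -1/14, 2·[ANX] = 11/36
[RVN]:[ANX] = -1/14:11/36 = -18/77

[RVN]:[ANX] = -18/77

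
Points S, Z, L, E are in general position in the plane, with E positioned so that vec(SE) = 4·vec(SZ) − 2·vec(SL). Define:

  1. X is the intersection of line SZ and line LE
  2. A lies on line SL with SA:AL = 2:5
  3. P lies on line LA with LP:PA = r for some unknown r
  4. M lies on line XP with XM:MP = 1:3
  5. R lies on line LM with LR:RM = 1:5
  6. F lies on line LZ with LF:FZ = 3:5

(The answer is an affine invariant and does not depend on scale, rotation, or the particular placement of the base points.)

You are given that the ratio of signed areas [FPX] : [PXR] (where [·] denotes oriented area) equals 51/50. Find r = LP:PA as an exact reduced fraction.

r = -1/2

Work in coordinates with S = (0, 0), Z = (1, 0), L = (0, 1), E = (4, -2).
1. X is the intersection of line SZ and line LE ⇒ X = (4/3, 0)
2. A lies on line SL with SA:AL = 2:5 ⇒ A = (0, 2/7)
3. With LP:PA = r, write λ = r/(r+1) so P = L + λ·(A−L); P is affine-linear in λ
4. M lies on line XP with XM:MP = 1:3 ⇒ M is an affine combination of earlier points and hence also affine-linear in λ
5. R lies on line LM with LR:RM = 1:5 ⇒ R is an affine combination of earlier points and hence also affine-linear in λ
6. F lies on line LZ with LF:FZ = 3:5 ⇒ F = (3/8, 5/8)
Every point depending on P is an affine combination of P and λ-independent points, so each such coordinate is linear in λ; the λ² term in each signed area is a multiple of (A−L)×(A−L) = 0, so 2·[FPX] and 2·[PXR] are each linear in λ. Evaluating at λ=0 and λ=1:
  2·[FPX] = 115/168·λ − 1/8,   2·[PXR] = 50/63·λ
So [FPX]:[PXR] = (115/168·λ − 1/8) / (50/63·λ). Setting this equal to 51/50:
  115/168·λ − 1/8 = 51/50·(50/63·λ)  ⇒  λ = -1
Then r = λ/(1−λ) = (-1)/(2) = -1/2. Check: with r = -1/2, P = (0, 12/7) and [FPX]:[PXR] = 51/50 as required.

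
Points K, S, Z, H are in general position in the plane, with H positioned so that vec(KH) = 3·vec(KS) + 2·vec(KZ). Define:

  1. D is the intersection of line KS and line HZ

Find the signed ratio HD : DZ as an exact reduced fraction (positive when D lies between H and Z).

Choose coordinates K = (0, 0), S = (1, 0), Z = (0, 1), H = (3, 2).
1. D is the intersection of line KS and line HZ ⇒ D = (-3, 0)
D = H + t·(Z−H) with t = 2, so HD:DZ = t:(1−t) = 2:-1

HD:DZ = -2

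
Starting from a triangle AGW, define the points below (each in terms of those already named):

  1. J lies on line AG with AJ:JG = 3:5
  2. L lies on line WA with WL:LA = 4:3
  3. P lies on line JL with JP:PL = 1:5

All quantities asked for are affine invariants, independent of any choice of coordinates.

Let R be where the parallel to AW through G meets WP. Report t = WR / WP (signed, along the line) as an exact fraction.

t = 16/5

Choose coordinates A = (0, 0), G = (1, 0), W = (0, 1).
1. J lies on line AG with AJ:JG = 3:5 ⇒ J = (3/8, 0)
2. L lies on line WA with WL:LA = 4:3 ⇒ L = (0, 3/7)
3. P lies on line JL with JP:PL = 1:5 ⇒ P = (5/16, 1/14)
through G parallel to AW: direction (0, 1); meets WP at R = (1, -69/35)
R = W + t·(P−W) with t = 16/5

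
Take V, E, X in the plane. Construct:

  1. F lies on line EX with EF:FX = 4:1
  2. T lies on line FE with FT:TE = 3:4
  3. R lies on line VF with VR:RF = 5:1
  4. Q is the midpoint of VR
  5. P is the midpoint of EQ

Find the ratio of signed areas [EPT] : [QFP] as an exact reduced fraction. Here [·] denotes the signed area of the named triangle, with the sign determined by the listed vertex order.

[EPT]:[QFP] = 4/7

Work in coordinates with V = (0, 0), E = (1, 0), X = (0, 1).
1. F lies on line EX with EF:FX = 4:1 ⇒ F = (1/5, 4/5)
2. T lies on line FE with FT:TE = 3:4 ⇒ T = (19/35, 16/35)
3. R lies on line VF with VR:RF = 5:1 ⇒ R = (1/6, 2/3)
4. Q is the midpoint of VR ⇒ Q = (1/12, 1/3)
5. P is the midpoint of EQ ⇒ P = (13/24, 1/6)
2·[EPT] = -2/15, 2·[QFP] = -7/30
[EPT]:[QFP] = -2/15:-7/30 = 4/7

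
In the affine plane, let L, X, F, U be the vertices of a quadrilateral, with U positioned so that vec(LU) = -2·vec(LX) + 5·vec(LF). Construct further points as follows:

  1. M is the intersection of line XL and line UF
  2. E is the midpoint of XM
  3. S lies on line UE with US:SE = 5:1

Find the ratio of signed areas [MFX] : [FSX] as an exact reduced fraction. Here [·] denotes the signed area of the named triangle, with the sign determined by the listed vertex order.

Set L = (0, 0), X = (1, 0), F = (0, 1), U = (-2, 5); any affine frame gives the same invariant.
1. M is the intersection of line XL and line UF ⇒ M = (1/2, 0)
2. E is the midpoint of XM ⇒ E = (3/4, 0)
3. S lies on line UE with US:SE = 5:1 ⇒ S = (7/24, 5/6)
2·[MFX] = -1/2, 2·[FSX] = -1/8
[MFX]:[FSX] = -1/2:-1/8 = 4

[MFX]:[FSX] = 4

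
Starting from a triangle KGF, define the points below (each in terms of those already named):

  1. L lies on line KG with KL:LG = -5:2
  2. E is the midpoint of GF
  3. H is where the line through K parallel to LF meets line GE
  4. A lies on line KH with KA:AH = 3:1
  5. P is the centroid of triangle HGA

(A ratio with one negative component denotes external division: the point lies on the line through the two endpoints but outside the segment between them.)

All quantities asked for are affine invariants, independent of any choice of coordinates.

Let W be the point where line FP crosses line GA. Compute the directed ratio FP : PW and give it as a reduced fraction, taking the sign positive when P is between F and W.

FP:PW = -3

Work in coordinates with K = (0, 0), G = (1, 0), F = (0, 1).
1. L lies on line KG with KL:LG = -5:2 ⇒ L = (5/3, 0)
2. E is the midpoint of GF ⇒ E = (1/2, 1/2)
3. H is where the line through K parallel to LF meets line GE ⇒ H = (5/2, -3/2)
4. A lies on line KH with KA:AH = 3:1 ⇒ A = (15/8, -9/8)
5. P is the centroid of triangle HGA ⇒ P = (43/24, -7/8)
line FP meets GA at W = (43/36, -1/4)
P = F + t·(W−F) with t = 3/2, so FP:PW = 3/2:-1/2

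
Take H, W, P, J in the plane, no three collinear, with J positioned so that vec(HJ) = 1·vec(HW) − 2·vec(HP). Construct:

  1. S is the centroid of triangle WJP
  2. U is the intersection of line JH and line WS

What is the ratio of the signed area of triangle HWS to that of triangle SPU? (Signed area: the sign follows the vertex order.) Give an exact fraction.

[HWS]:[SPU] = -1/2

Choose coordinates H = (0, 0), W = (1, 0), P = (0, 1), J = (1, -2).
1. S is the centroid of triangle WJP ⇒ S = (2/3, -1/3)
2. U is the intersection of line JH and line WS ⇒ U = (1/3, -2/3)
2·[HWS] = -1/3, 2·[SPU] = 2/3
[HWS]:[SPU] = -1/3:2/3 = -1/2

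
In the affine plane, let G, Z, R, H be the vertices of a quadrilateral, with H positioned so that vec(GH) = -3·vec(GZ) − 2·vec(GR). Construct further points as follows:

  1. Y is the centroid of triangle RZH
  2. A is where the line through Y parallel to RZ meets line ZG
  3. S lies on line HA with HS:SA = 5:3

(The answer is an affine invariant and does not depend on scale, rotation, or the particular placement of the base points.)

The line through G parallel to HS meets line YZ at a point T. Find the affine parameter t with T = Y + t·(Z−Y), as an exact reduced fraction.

Work in coordinates with G = (0, 0), Z = (1, 0), R = (0, 1), H = (-3, -2).
1. Y is the centroid of triangle RZH ⇒ Y = (-2/3, -1/3)
2. A is where the line through Y parallel to RZ meets line ZG ⇒ A = (-1, 0)
3. S lies on line HA with HS:SA = 5:3 ⇒ S = (-7/4, -3/4)
through G parallel to HS: direction (5/4, 5/4); meets YZ at T = (-1/4, -1/4)
T = Y + t·(Z−Y) with t = 1/4

t = 1/4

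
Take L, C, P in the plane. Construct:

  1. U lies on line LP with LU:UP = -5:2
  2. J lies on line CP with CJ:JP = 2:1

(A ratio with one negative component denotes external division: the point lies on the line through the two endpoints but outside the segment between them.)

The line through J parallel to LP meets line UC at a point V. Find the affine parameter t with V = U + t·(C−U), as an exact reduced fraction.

t = 1/3

Work in coordinates with L = (0, 0), C = (1, 0), P = (0, 1).
1. U lies on line LP with LU:UP = -5:2 ⇒ U = (0, 5/3)
2. J lies on line CP with CJ:JP = 2:1 ⇒ J = (1/3, 2/3)
through J parallel to LP: direction (0, 1); meets UC at V = (1/3, 10/9)
V = U + t·(C−U) with t = 1/3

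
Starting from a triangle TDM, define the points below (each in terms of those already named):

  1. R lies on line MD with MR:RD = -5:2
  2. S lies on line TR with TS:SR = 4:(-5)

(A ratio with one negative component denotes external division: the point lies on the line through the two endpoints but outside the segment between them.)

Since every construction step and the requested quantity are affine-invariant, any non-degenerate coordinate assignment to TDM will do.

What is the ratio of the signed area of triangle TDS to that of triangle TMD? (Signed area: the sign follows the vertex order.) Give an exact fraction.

[TDS]:[TMD] = -8/3

Assign T = (0, 0), D = (1, 0), M = (0, 1) — the answer is frame-independent, so this choice is without loss of generality.
1. R lies on line MD with MR:RD = -5:2 ⇒ R = (5/3, -2/3)
2. S lies on line TR with TS:SR = 4:(-5) ⇒ S = (-20/3, 8/3)
2·[TDS] = 8/3, 2·[TMD] = -1
[TDS]:[TMD] = 8/3:-1 = -8/3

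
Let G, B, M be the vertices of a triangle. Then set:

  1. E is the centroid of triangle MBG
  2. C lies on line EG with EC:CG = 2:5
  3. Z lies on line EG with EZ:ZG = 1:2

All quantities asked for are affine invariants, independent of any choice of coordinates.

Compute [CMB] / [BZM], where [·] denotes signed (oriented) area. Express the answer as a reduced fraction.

[CMB]:[BZM] = 33/35

Assign G = (0, 0), B = (1, 0), M = (0, 1) — the answer is frame-independent, so this choice is without loss of generality.
1. E is the centroid of triangle MBG ⇒ E = (1/3, 1/3)
2. C lies on line EG with EC:CG = 2:5 ⇒ C = (5/21, 5/21)
3. Z lies on line EG with EZ:ZG = 1:2 ⇒ Z = (2/9, 2/9)
2·[CMB] = -11/21, 2·[BZM] = -5/9
[CMB]:[BZM] = -11/21:-5/9 = 33/35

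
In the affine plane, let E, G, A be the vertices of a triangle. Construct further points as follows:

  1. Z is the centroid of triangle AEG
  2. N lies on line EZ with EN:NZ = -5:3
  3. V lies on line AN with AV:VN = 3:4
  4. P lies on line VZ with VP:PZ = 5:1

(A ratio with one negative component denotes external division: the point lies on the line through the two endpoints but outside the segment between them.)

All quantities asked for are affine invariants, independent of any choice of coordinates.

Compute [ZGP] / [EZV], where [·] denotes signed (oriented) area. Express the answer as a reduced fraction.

Set E = (0, 0), G = (1, 0), A = (0, 1); any affine frame gives the same invariant.
1. Z is the centroid of triangle AEG ⇒ Z = (1/3, 1/3)
2. N lies on line EZ with EN:NZ = -5:3 ⇒ N = (5/6, 5/6)
3. V lies on line AN with AV:VN = 3:4 ⇒ V = (5/14, 13/14)
4. P lies on line VZ with VP:PZ = 5:1 ⇒ P = (85/252, 109/252)
2·[ZGP] = 17/252, 2·[EZV] = 4/21
[ZGP]:[EZV] = 17/252:4/21 = 17/48

[ZGP]:[EZV] = 17/48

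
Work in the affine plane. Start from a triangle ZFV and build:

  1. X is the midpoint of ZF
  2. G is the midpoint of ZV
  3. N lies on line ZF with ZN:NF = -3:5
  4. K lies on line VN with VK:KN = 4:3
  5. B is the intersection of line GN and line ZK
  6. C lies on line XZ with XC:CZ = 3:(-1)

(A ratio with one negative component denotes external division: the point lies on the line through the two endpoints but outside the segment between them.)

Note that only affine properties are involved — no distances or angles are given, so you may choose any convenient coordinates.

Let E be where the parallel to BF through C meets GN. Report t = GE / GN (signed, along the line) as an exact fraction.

Set Z = (0, 0), F = (1, 0), V = (0, 1); any affine frame gives the same invariant.
1. X is the midpoint of ZF ⇒ X = (1/2, 0)
2. G is the midpoint of ZV ⇒ G = (0, 1/2)
3. N lies on line ZF with ZN:NF = -3:5 ⇒ N = (-3/2, 0)
4. K lies on line VN with VK:KN = 4:3 ⇒ K = (-6/7, 3/7)
5. B is the intersection of line GN and line ZK ⇒ B = (-3/5, 3/10)
6. C lies on line XZ with XC:CZ = 3:(-1) ⇒ C = (-1/4, 0)
through C parallel to BF: direction (8/5, -3/10); meets GN at E = (-21/20, 3/20)
E = G + t·(N−G) with t = 7/10

t = 7/10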